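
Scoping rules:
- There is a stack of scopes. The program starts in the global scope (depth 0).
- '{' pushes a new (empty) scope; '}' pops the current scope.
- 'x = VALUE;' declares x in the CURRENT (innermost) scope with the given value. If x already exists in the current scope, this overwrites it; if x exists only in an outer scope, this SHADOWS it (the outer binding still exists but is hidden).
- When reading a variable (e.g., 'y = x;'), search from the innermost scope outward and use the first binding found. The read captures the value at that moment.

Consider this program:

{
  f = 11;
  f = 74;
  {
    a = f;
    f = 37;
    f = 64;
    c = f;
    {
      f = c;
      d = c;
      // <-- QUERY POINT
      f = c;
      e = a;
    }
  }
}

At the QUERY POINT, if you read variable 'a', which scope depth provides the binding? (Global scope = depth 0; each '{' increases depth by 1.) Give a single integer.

Answer: 2

Derivation:
Step 1: enter scope (depth=1)
Step 2: declare f=11 at depth 1
Step 3: declare f=74 at depth 1
Step 4: enter scope (depth=2)
Step 5: declare a=(read f)=74 at depth 2
Step 6: declare f=37 at depth 2
Step 7: declare f=64 at depth 2
Step 8: declare c=(read f)=64 at depth 2
Step 9: enter scope (depth=3)
Step 10: declare f=(read c)=64 at depth 3
Step 11: declare d=(read c)=64 at depth 3
Visible at query point: a=74 c=64 d=64 f=64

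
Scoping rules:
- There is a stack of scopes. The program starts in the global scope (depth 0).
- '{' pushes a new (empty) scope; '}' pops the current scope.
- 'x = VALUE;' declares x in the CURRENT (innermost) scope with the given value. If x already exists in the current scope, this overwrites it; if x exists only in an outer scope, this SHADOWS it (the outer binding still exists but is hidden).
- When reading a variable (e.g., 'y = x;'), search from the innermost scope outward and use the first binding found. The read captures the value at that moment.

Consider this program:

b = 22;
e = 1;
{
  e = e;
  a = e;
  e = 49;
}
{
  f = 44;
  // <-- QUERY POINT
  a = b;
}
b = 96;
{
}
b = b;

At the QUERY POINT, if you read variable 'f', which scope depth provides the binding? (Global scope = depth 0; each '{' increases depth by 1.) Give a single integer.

Step 1: declare b=22 at depth 0
Step 2: declare e=1 at depth 0
Step 3: enter scope (depth=1)
Step 4: declare e=(read e)=1 at depth 1
Step 5: declare a=(read e)=1 at depth 1
Step 6: declare e=49 at depth 1
Step 7: exit scope (depth=0)
Step 8: enter scope (depth=1)
Step 9: declare f=44 at depth 1
Visible at query point: b=22 e=1 f=44

Answer: 1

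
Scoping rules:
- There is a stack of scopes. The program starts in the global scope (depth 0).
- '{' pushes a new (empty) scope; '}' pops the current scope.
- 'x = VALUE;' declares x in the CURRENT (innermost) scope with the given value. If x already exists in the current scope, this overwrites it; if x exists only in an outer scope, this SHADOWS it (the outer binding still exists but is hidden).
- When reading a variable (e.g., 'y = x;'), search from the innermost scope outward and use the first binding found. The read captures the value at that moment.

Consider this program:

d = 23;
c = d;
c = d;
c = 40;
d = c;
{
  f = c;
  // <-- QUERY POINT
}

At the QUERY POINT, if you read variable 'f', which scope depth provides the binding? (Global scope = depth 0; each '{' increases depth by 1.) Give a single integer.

Step 1: declare d=23 at depth 0
Step 2: declare c=(read d)=23 at depth 0
Step 3: declare c=(read d)=23 at depth 0
Step 4: declare c=40 at depth 0
Step 5: declare d=(read c)=40 at depth 0
Step 6: enter scope (depth=1)
Step 7: declare f=(read c)=40 at depth 1
Visible at query point: c=40 d=40 f=40

Answer: 1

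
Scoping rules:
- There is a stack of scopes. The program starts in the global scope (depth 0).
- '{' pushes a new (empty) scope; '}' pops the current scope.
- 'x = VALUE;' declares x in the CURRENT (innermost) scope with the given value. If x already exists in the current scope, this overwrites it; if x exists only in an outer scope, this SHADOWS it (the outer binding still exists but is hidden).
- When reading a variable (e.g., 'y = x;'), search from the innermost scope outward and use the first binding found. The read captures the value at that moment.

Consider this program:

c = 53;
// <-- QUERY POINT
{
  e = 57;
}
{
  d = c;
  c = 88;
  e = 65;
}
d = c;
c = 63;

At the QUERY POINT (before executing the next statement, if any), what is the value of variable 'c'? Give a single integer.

Answer: 53

Derivation:
Step 1: declare c=53 at depth 0
Visible at query point: c=53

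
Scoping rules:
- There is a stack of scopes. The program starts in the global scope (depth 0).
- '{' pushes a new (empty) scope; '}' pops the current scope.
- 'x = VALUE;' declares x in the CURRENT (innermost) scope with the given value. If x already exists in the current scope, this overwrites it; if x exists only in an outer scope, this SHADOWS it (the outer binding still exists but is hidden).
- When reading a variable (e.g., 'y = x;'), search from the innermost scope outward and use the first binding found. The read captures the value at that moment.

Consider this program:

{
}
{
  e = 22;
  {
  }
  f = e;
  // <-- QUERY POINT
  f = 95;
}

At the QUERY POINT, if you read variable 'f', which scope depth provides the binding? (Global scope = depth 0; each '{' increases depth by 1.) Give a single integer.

Answer: 1

Derivation:
Step 1: enter scope (depth=1)
Step 2: exit scope (depth=0)
Step 3: enter scope (depth=1)
Step 4: declare e=22 at depth 1
Step 5: enter scope (depth=2)
Step 6: exit scope (depth=1)
Step 7: declare f=(read e)=22 at depth 1
Visible at query point: e=22 f=22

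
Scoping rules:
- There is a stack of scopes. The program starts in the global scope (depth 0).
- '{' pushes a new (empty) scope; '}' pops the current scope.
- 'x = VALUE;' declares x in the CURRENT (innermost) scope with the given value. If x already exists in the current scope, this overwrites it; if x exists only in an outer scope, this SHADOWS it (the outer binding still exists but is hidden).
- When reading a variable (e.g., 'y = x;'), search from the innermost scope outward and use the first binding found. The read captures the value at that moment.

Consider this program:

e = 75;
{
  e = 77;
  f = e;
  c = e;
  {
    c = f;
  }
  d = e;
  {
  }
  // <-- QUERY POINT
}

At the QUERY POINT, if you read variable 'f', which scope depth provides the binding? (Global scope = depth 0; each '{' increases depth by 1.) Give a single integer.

Answer: 1

Derivation:
Step 1: declare e=75 at depth 0
Step 2: enter scope (depth=1)
Step 3: declare e=77 at depth 1
Step 4: declare f=(read e)=77 at depth 1
Step 5: declare c=(read e)=77 at depth 1
Step 6: enter scope (depth=2)
Step 7: declare c=(read f)=77 at depth 2
Step 8: exit scope (depth=1)
Step 9: declare d=(read e)=77 at depth 1
Step 10: enter scope (depth=2)
Step 11: exit scope (depth=1)
Visible at query point: c=77 d=77 e=77 f=77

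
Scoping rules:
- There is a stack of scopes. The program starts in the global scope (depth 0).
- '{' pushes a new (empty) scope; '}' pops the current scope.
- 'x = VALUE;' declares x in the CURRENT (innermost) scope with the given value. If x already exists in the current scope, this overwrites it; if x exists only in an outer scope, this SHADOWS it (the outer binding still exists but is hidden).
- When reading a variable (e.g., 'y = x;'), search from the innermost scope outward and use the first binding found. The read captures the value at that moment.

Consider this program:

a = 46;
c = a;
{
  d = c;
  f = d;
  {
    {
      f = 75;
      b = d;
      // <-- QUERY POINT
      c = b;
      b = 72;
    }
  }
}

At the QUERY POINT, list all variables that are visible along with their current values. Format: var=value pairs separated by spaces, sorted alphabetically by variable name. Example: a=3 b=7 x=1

Step 1: declare a=46 at depth 0
Step 2: declare c=(read a)=46 at depth 0
Step 3: enter scope (depth=1)
Step 4: declare d=(read c)=46 at depth 1
Step 5: declare f=(read d)=46 at depth 1
Step 6: enter scope (depth=2)
Step 7: enter scope (depth=3)
Step 8: declare f=75 at depth 3
Step 9: declare b=(read d)=46 at depth 3
Visible at query point: a=46 b=46 c=46 d=46 f=75

Answer: a=46 b=46 c=46 d=46 f=75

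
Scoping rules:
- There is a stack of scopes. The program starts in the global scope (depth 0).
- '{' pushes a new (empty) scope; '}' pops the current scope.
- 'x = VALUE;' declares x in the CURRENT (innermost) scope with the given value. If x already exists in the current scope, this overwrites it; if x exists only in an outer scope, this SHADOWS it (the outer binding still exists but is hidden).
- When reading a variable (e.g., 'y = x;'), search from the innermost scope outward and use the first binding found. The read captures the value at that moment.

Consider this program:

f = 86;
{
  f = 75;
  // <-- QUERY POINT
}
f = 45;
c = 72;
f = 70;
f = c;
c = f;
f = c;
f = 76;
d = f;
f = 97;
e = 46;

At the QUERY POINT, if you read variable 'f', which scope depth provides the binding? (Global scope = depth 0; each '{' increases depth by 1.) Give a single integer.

Step 1: declare f=86 at depth 0
Step 2: enter scope (depth=1)
Step 3: declare f=75 at depth 1
Visible at query point: f=75

Answer: 1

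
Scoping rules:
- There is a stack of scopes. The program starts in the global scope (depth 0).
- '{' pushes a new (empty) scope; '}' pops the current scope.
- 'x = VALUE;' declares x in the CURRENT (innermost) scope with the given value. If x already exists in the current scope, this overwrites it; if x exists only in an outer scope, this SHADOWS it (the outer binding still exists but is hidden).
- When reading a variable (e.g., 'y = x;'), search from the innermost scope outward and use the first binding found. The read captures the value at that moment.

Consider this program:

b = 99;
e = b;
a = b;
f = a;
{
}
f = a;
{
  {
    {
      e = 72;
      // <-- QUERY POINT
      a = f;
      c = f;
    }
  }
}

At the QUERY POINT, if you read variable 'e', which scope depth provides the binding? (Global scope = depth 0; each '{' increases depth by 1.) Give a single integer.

Answer: 3

Derivation:
Step 1: declare b=99 at depth 0
Step 2: declare e=(read b)=99 at depth 0
Step 3: declare a=(read b)=99 at depth 0
Step 4: declare f=(read a)=99 at depth 0
Step 5: enter scope (depth=1)
Step 6: exit scope (depth=0)
Step 7: declare f=(read a)=99 at depth 0
Step 8: enter scope (depth=1)
Step 9: enter scope (depth=2)
Step 10: enter scope (depth=3)
Step 11: declare e=72 at depth 3
Visible at query point: a=99 b=99 e=72 f=99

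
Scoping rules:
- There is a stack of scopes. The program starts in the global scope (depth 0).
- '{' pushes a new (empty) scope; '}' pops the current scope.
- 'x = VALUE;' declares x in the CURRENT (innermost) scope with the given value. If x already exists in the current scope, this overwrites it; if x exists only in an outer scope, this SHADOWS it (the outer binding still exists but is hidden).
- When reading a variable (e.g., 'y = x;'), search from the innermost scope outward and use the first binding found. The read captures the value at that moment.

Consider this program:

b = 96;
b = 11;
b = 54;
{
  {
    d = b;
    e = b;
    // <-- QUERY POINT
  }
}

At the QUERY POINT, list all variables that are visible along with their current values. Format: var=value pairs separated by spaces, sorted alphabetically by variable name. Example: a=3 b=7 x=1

Answer: b=54 d=54 e=54

Derivation:
Step 1: declare b=96 at depth 0
Step 2: declare b=11 at depth 0
Step 3: declare b=54 at depth 0
Step 4: enter scope (depth=1)
Step 5: enter scope (depth=2)
Step 6: declare d=(read b)=54 at depth 2
Step 7: declare e=(read b)=54 at depth 2
Visible at query point: b=54 d=54 e=54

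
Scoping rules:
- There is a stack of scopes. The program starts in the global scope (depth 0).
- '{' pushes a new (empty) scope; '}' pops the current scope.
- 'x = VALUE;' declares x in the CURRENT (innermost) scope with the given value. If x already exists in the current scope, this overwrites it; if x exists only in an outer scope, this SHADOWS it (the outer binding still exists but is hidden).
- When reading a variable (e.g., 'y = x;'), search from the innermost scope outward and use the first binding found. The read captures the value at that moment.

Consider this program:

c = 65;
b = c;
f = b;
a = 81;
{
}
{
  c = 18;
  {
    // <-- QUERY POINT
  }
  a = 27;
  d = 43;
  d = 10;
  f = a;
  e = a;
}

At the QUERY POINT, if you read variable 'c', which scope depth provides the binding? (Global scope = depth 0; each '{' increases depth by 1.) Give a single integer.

Answer: 1

Derivation:
Step 1: declare c=65 at depth 0
Step 2: declare b=(read c)=65 at depth 0
Step 3: declare f=(read b)=65 at depth 0
Step 4: declare a=81 at depth 0
Step 5: enter scope (depth=1)
Step 6: exit scope (depth=0)
Step 7: enter scope (depth=1)
Step 8: declare c=18 at depth 1
Step 9: enter scope (depth=2)
Visible at query point: a=81 b=65 c=18 f=65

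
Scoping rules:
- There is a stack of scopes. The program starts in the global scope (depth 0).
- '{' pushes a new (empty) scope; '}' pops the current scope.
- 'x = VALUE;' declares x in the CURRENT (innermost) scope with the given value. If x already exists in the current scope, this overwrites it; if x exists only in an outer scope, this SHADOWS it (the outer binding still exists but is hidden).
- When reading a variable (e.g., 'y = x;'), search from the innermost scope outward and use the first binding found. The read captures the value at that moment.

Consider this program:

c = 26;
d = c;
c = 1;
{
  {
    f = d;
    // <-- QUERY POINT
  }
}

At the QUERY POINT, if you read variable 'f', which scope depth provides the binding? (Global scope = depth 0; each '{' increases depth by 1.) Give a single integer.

Step 1: declare c=26 at depth 0
Step 2: declare d=(read c)=26 at depth 0
Step 3: declare c=1 at depth 0
Step 4: enter scope (depth=1)
Step 5: enter scope (depth=2)
Step 6: declare f=(read d)=26 at depth 2
Visible at query point: c=1 d=26 f=26

Answer: 2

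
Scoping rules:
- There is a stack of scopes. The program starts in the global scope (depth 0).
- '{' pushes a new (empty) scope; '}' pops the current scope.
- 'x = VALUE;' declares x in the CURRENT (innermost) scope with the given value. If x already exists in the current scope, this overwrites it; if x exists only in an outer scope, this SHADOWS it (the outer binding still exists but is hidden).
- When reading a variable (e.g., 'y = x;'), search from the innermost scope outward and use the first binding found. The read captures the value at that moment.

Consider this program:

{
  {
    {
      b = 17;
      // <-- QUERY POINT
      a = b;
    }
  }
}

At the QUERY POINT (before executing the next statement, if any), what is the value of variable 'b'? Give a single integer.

Step 1: enter scope (depth=1)
Step 2: enter scope (depth=2)
Step 3: enter scope (depth=3)
Step 4: declare b=17 at depth 3
Visible at query point: b=17

Answer: 17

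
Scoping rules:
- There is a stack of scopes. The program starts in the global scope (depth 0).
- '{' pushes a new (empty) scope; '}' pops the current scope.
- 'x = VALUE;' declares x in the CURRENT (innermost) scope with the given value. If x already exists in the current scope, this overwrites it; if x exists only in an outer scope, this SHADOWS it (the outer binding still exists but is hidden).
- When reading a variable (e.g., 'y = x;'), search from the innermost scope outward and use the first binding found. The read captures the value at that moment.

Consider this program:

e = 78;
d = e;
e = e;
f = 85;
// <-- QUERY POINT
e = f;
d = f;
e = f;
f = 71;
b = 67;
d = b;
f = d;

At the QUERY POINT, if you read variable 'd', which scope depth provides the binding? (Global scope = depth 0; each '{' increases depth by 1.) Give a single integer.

Answer: 0

Derivation:
Step 1: declare e=78 at depth 0
Step 2: declare d=(read e)=78 at depth 0
Step 3: declare e=(read e)=78 at depth 0
Step 4: declare f=85 at depth 0
Visible at query point: d=78 e=78 f=85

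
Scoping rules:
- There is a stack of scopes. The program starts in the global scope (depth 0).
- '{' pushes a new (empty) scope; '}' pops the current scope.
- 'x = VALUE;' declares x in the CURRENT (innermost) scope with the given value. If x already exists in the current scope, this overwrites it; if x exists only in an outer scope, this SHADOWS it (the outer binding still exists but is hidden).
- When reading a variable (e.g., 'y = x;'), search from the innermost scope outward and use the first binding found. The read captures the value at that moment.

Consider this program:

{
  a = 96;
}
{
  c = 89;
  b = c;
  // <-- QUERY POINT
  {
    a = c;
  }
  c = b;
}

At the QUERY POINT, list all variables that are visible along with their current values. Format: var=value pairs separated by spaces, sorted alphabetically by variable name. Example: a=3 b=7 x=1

Step 1: enter scope (depth=1)
Step 2: declare a=96 at depth 1
Step 3: exit scope (depth=0)
Step 4: enter scope (depth=1)
Step 5: declare c=89 at depth 1
Step 6: declare b=(read c)=89 at depth 1
Visible at query point: b=89 c=89

Answer: b=89 c=89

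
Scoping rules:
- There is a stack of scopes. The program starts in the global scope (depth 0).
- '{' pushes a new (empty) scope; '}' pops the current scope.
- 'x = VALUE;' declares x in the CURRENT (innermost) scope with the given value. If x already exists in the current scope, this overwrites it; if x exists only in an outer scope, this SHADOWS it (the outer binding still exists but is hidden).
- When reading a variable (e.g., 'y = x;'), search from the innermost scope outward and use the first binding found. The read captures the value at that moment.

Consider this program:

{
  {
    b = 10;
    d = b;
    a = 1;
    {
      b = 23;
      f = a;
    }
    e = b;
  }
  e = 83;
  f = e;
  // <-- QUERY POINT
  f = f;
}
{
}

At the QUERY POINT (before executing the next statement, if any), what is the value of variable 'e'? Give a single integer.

Answer: 83

Derivation:
Step 1: enter scope (depth=1)
Step 2: enter scope (depth=2)
Step 3: declare b=10 at depth 2
Step 4: declare d=(read b)=10 at depth 2
Step 5: declare a=1 at depth 2
Step 6: enter scope (depth=3)
Step 7: declare b=23 at depth 3
Step 8: declare f=(read a)=1 at depth 3
Step 9: exit scope (depth=2)
Step 10: declare e=(read b)=10 at depth 2
Step 11: exit scope (depth=1)
Step 12: declare e=83 at depth 1
Step 13: declare f=(read e)=83 at depth 1
Visible at query point: e=83 f=83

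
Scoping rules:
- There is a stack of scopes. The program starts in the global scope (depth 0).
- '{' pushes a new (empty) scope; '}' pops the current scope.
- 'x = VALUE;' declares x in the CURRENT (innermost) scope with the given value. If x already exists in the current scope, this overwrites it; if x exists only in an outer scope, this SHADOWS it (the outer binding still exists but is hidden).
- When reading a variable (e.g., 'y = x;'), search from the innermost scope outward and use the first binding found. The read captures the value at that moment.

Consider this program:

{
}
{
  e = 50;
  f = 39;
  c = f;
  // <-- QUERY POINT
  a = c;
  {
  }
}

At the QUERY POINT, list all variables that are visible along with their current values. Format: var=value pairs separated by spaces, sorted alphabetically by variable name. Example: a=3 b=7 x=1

Answer: c=39 e=50 f=39

Derivation:
Step 1: enter scope (depth=1)
Step 2: exit scope (depth=0)
Step 3: enter scope (depth=1)
Step 4: declare e=50 at depth 1
Step 5: declare f=39 at depth 1
Step 6: declare c=(read f)=39 at depth 1
Visible at query point: c=39 e=50 f=39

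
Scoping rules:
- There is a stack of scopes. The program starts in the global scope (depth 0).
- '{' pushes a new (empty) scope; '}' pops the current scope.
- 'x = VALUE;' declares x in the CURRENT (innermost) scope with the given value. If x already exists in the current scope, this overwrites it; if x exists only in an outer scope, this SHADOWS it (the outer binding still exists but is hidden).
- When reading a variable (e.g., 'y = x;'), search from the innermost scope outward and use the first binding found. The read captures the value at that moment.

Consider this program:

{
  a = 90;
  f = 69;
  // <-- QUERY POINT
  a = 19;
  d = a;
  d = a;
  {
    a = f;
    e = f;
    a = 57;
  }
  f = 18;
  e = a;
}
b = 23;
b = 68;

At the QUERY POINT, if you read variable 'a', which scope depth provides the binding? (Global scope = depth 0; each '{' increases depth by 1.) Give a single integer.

Answer: 1

Derivation:
Step 1: enter scope (depth=1)
Step 2: declare a=90 at depth 1
Step 3: declare f=69 at depth 1
Visible at query point: a=90 f=69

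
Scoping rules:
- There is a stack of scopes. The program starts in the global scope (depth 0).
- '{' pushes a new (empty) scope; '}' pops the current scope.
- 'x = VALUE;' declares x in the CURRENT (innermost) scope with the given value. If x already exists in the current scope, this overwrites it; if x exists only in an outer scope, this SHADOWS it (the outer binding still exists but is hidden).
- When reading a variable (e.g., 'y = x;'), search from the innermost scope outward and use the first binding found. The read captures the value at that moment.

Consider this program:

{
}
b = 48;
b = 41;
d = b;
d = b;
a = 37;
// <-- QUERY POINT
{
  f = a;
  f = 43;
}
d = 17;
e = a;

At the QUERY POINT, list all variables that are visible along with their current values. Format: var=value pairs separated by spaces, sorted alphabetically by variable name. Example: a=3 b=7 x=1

Step 1: enter scope (depth=1)
Step 2: exit scope (depth=0)
Step 3: declare b=48 at depth 0
Step 4: declare b=41 at depth 0
Step 5: declare d=(read b)=41 at depth 0
Step 6: declare d=(read b)=41 at depth 0
Step 7: declare a=37 at depth 0
Visible at query point: a=37 b=41 d=41

Answer: a=37 b=41 d=41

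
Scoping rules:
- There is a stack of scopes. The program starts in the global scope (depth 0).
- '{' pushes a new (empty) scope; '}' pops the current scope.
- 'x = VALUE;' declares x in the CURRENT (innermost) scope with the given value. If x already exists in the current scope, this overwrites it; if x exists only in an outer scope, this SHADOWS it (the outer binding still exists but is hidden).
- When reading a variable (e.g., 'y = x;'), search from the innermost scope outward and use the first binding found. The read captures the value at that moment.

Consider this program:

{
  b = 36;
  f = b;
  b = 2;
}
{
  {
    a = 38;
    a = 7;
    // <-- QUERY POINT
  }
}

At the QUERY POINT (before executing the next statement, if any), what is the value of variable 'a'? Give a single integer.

Answer: 7

Derivation:
Step 1: enter scope (depth=1)
Step 2: declare b=36 at depth 1
Step 3: declare f=(read b)=36 at depth 1
Step 4: declare b=2 at depth 1
Step 5: exit scope (depth=0)
Step 6: enter scope (depth=1)
Step 7: enter scope (depth=2)
Step 8: declare a=38 at depth 2
Step 9: declare a=7 at depth 2
Visible at query point: a=7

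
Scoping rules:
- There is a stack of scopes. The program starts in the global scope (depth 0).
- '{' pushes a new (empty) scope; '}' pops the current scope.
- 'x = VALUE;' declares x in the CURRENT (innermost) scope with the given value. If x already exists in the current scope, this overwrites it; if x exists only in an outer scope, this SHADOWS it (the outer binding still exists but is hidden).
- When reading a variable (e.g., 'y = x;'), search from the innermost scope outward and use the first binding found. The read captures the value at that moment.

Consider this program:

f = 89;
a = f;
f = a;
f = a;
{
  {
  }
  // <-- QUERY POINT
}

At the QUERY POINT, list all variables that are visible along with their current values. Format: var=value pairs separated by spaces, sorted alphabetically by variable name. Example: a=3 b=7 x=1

Step 1: declare f=89 at depth 0
Step 2: declare a=(read f)=89 at depth 0
Step 3: declare f=(read a)=89 at depth 0
Step 4: declare f=(read a)=89 at depth 0
Step 5: enter scope (depth=1)
Step 6: enter scope (depth=2)
Step 7: exit scope (depth=1)
Visible at query point: a=89 f=89

Answer: a=89 f=89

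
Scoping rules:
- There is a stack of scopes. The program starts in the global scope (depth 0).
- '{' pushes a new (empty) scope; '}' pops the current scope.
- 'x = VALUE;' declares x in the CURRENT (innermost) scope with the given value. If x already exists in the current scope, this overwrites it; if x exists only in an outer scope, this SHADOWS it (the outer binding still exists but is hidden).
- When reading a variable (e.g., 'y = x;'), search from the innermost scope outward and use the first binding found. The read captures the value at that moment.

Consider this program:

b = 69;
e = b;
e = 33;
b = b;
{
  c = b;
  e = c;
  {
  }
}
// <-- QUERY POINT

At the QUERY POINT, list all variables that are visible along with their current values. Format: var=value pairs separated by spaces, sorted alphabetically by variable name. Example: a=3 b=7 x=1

Answer: b=69 e=33

Derivation:
Step 1: declare b=69 at depth 0
Step 2: declare e=(read b)=69 at depth 0
Step 3: declare e=33 at depth 0
Step 4: declare b=(read b)=69 at depth 0
Step 5: enter scope (depth=1)
Step 6: declare c=(read b)=69 at depth 1
Step 7: declare e=(read c)=69 at depth 1
Step 8: enter scope (depth=2)
Step 9: exit scope (depth=1)
Step 10: exit scope (depth=0)
Visible at query point: b=69 e=33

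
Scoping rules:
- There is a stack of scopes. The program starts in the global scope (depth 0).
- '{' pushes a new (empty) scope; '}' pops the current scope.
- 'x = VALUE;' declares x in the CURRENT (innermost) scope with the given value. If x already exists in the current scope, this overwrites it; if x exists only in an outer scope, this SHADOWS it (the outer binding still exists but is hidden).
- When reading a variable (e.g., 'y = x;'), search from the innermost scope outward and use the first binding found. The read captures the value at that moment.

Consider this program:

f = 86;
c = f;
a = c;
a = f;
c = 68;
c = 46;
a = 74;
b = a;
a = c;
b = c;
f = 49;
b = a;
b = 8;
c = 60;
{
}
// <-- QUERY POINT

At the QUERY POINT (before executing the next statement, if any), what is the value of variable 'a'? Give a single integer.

Answer: 46

Derivation:
Step 1: declare f=86 at depth 0
Step 2: declare c=(read f)=86 at depth 0
Step 3: declare a=(read c)=86 at depth 0
Step 4: declare a=(read f)=86 at depth 0
Step 5: declare c=68 at depth 0
Step 6: declare c=46 at depth 0
Step 7: declare a=74 at depth 0
Step 8: declare b=(read a)=74 at depth 0
Step 9: declare a=(read c)=46 at depth 0
Step 10: declare b=(read c)=46 at depth 0
Step 11: declare f=49 at depth 0
Step 12: declare b=(read a)=46 at depth 0
Step 13: declare b=8 at depth 0
Step 14: declare c=60 at depth 0
Step 15: enter scope (depth=1)
Step 16: exit scope (depth=0)
Visible at query point: a=46 b=8 c=60 f=49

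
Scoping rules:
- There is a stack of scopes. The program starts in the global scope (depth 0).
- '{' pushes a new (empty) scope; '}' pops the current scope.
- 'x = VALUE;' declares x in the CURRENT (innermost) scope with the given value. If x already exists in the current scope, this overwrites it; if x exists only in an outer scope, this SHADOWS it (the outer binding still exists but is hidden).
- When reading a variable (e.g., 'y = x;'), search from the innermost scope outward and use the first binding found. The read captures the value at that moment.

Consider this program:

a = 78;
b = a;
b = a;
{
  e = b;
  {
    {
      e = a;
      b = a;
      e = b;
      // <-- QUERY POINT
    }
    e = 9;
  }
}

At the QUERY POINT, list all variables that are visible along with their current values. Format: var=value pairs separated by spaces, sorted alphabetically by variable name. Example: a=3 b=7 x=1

Answer: a=78 b=78 e=78

Derivation:
Step 1: declare a=78 at depth 0
Step 2: declare b=(read a)=78 at depth 0
Step 3: declare b=(read a)=78 at depth 0
Step 4: enter scope (depth=1)
Step 5: declare e=(read b)=78 at depth 1
Step 6: enter scope (depth=2)
Step 7: enter scope (depth=3)
Step 8: declare e=(read a)=78 at depth 3
Step 9: declare b=(read a)=78 at depth 3
Step 10: declare e=(read b)=78 at depth 3
Visible at query point: a=78 b=78 e=78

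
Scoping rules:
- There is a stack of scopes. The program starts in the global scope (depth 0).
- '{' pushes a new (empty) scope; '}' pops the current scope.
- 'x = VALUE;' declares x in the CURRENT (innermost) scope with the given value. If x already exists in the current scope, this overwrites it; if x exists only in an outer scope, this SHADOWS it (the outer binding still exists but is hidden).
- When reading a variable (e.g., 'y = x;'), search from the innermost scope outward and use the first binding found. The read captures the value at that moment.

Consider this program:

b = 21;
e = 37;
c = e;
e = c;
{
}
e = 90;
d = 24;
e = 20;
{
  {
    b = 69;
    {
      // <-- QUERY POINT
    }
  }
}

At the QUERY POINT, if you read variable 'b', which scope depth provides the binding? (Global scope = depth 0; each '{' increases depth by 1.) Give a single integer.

Step 1: declare b=21 at depth 0
Step 2: declare e=37 at depth 0
Step 3: declare c=(read e)=37 at depth 0
Step 4: declare e=(read c)=37 at depth 0
Step 5: enter scope (depth=1)
Step 6: exit scope (depth=0)
Step 7: declare e=90 at depth 0
Step 8: declare d=24 at depth 0
Step 9: declare e=20 at depth 0
Step 10: enter scope (depth=1)
Step 11: enter scope (depth=2)
Step 12: declare b=69 at depth 2
Step 13: enter scope (depth=3)
Visible at query point: b=69 c=37 d=24 e=20

Answer: 2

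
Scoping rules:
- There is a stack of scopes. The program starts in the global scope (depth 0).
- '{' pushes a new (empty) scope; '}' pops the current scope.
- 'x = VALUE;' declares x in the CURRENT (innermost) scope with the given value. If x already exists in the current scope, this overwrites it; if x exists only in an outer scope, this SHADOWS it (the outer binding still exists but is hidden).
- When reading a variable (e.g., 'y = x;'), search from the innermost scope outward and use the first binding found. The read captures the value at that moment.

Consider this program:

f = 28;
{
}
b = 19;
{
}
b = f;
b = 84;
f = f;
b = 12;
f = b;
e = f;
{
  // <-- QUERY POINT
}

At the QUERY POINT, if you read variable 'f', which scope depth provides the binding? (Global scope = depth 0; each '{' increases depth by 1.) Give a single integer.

Step 1: declare f=28 at depth 0
Step 2: enter scope (depth=1)
Step 3: exit scope (depth=0)
Step 4: declare b=19 at depth 0
Step 5: enter scope (depth=1)
Step 6: exit scope (depth=0)
Step 7: declare b=(read f)=28 at depth 0
Step 8: declare b=84 at depth 0
Step 9: declare f=(read f)=28 at depth 0
Step 10: declare b=12 at depth 0
Step 11: declare f=(read b)=12 at depth 0
Step 12: declare e=(read f)=12 at depth 0
Step 13: enter scope (depth=1)
Visible at query point: b=12 e=12 f=12

Answer: 0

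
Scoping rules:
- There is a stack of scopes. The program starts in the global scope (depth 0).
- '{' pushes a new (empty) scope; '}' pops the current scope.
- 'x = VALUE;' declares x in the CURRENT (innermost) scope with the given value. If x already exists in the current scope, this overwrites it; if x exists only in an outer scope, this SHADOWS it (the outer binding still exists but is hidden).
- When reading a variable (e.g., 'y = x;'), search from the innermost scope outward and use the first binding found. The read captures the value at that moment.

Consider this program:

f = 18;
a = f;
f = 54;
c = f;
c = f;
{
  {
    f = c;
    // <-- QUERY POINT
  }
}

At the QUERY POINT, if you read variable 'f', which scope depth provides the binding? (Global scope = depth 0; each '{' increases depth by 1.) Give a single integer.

Answer: 2

Derivation:
Step 1: declare f=18 at depth 0
Step 2: declare a=(read f)=18 at depth 0
Step 3: declare f=54 at depth 0
Step 4: declare c=(read f)=54 at depth 0
Step 5: declare c=(read f)=54 at depth 0
Step 6: enter scope (depth=1)
Step 7: enter scope (depth=2)
Step 8: declare f=(read c)=54 at depth 2
Visible at query point: a=18 c=54 f=54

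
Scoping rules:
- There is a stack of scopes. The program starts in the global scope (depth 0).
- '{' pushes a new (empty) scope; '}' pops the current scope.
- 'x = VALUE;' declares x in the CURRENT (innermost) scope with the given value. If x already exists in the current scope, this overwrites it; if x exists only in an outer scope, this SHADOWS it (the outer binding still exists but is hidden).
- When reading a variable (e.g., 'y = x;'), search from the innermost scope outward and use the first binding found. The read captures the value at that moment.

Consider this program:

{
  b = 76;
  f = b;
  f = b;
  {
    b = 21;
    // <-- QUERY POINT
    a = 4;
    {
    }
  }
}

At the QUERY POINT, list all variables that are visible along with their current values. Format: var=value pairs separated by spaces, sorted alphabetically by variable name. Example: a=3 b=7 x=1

Step 1: enter scope (depth=1)
Step 2: declare b=76 at depth 1
Step 3: declare f=(read b)=76 at depth 1
Step 4: declare f=(read b)=76 at depth 1
Step 5: enter scope (depth=2)
Step 6: declare b=21 at depth 2
Visible at query point: b=21 f=76

Answer: b=21 f=76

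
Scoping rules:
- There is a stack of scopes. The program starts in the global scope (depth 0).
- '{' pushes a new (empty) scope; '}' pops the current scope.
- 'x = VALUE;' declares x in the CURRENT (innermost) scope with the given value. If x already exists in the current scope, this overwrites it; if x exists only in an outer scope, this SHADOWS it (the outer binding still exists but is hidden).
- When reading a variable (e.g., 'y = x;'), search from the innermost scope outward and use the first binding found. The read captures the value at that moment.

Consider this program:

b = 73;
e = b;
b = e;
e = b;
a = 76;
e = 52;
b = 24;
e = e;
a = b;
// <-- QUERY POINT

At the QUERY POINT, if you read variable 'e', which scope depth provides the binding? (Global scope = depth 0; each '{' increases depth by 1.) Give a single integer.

Step 1: declare b=73 at depth 0
Step 2: declare e=(read b)=73 at depth 0
Step 3: declare b=(read e)=73 at depth 0
Step 4: declare e=(read b)=73 at depth 0
Step 5: declare a=76 at depth 0
Step 6: declare e=52 at depth 0
Step 7: declare b=24 at depth 0
Step 8: declare e=(read e)=52 at depth 0
Step 9: declare a=(read b)=24 at depth 0
Visible at query point: a=24 b=24 e=52

Answer: 0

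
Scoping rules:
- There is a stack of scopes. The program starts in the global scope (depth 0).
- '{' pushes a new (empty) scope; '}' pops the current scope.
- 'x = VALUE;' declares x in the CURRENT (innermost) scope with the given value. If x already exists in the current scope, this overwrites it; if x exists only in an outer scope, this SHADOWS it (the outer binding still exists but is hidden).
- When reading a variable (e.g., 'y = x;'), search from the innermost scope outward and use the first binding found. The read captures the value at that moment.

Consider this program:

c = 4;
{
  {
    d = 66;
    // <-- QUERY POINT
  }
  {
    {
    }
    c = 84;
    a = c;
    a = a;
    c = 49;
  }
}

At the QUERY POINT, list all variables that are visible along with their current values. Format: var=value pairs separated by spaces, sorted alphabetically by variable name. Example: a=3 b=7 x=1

Step 1: declare c=4 at depth 0
Step 2: enter scope (depth=1)
Step 3: enter scope (depth=2)
Step 4: declare d=66 at depth 2
Visible at query point: c=4 d=66

Answer: c=4 d=66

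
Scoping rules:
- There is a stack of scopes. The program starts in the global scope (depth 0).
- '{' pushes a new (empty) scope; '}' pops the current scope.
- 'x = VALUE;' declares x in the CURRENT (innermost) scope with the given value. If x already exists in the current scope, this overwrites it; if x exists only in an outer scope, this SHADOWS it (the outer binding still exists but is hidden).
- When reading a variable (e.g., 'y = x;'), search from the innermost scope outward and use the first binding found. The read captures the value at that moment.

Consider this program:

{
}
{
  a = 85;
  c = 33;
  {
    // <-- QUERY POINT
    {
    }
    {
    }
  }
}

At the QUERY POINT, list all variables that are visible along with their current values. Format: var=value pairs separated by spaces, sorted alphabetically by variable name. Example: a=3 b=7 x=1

Step 1: enter scope (depth=1)
Step 2: exit scope (depth=0)
Step 3: enter scope (depth=1)
Step 4: declare a=85 at depth 1
Step 5: declare c=33 at depth 1
Step 6: enter scope (depth=2)
Visible at query point: a=85 c=33

Answer: a=85 c=33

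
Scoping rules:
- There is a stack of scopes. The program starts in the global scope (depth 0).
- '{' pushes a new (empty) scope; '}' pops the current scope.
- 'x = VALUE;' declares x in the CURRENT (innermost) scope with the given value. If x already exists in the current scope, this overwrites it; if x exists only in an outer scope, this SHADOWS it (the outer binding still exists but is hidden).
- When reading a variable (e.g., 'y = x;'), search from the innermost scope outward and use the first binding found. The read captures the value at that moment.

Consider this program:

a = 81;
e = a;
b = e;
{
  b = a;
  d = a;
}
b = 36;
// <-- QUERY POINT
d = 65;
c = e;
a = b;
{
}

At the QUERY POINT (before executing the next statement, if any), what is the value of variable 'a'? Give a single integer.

Answer: 81

Derivation:
Step 1: declare a=81 at depth 0
Step 2: declare e=(read a)=81 at depth 0
Step 3: declare b=(read e)=81 at depth 0
Step 4: enter scope (depth=1)
Step 5: declare b=(read a)=81 at depth 1
Step 6: declare d=(read a)=81 at depth 1
Step 7: exit scope (depth=0)
Step 8: declare b=36 at depth 0
Visible at query point: a=81 b=36 e=81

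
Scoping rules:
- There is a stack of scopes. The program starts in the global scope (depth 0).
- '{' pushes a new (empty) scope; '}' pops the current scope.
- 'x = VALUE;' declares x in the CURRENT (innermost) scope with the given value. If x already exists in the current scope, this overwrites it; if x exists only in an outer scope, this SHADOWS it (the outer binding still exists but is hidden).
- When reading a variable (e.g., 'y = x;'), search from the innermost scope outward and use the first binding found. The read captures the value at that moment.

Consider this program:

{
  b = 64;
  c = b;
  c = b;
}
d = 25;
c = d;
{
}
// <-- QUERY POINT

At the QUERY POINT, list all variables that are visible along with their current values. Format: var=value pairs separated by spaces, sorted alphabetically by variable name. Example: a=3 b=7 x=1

Step 1: enter scope (depth=1)
Step 2: declare b=64 at depth 1
Step 3: declare c=(read b)=64 at depth 1
Step 4: declare c=(read b)=64 at depth 1
Step 5: exit scope (depth=0)
Step 6: declare d=25 at depth 0
Step 7: declare c=(read d)=25 at depth 0
Step 8: enter scope (depth=1)
Step 9: exit scope (depth=0)
Visible at query point: c=25 d=25

Answer: c=25 d=25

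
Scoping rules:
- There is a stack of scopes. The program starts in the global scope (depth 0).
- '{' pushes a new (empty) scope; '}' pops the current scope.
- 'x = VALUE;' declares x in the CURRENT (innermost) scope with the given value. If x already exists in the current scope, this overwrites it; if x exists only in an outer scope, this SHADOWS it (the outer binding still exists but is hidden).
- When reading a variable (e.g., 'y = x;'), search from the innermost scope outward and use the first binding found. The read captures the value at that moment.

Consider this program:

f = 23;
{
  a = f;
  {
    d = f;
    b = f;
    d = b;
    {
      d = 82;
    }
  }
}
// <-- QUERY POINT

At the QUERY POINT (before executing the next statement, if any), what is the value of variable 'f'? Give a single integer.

Answer: 23

Derivation:
Step 1: declare f=23 at depth 0
Step 2: enter scope (depth=1)
Step 3: declare a=(read f)=23 at depth 1
Step 4: enter scope (depth=2)
Step 5: declare d=(read f)=23 at depth 2
Step 6: declare b=(read f)=23 at depth 2
Step 7: declare d=(read b)=23 at depth 2
Step 8: enter scope (depth=3)
Step 9: declare d=82 at depth 3
Step 10: exit scope (depth=2)
Step 11: exit scope (depth=1)
Step 12: exit scope (depth=0)
Visible at query point: f=23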